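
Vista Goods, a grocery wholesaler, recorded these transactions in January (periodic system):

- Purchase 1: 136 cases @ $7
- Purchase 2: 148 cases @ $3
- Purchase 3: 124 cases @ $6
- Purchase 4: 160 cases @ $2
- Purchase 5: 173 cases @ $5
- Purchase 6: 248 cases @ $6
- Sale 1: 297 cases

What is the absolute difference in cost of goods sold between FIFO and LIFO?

FIFO COGS: 136 @ $7 + 148 @ $3 + 13 @ $6 = $1,474
LIFO COGS: 248 @ $6 + 49 @ $5 = $1,733
Difference = |$1,474 − $1,733| = $259

$259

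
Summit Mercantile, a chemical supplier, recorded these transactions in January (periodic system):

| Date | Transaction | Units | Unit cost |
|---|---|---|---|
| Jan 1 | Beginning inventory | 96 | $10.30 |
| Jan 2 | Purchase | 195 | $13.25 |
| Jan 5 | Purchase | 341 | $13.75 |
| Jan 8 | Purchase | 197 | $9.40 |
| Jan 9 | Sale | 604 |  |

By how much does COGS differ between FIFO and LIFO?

$461.25

FIFO COGS: 96 @ $10.30 + 195 @ $13.25 + 313 @ $13.75 = $7,876.30
LIFO COGS: 197 @ $9.40 + 341 @ $13.75 + 66 @ $13.25 = $7,415.05
Difference = |$7,876.30 − $7,415.05| = $461.25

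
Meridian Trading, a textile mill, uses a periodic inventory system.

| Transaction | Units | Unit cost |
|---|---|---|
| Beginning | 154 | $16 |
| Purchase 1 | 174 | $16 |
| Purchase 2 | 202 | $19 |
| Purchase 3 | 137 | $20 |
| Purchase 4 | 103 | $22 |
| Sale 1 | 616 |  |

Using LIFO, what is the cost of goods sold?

COGS = $11,628

Sale 1 (616) [LIFO — newest first]: 103 @ $22 + 137 @ $20 + 202 @ $19 + 174 @ $16 = $11,628
Ending inventory: 154 @ $16 = $2,464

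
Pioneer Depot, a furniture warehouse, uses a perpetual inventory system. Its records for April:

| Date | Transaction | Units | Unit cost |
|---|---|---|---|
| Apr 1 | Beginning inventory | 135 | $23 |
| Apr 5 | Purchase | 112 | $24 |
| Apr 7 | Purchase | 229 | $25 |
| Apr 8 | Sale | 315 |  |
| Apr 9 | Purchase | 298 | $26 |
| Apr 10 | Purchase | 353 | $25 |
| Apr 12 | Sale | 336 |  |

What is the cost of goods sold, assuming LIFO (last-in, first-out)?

COGS = $16,189

Apr 8, 315 sold [LIFO — newest first]: 229 @ $25 + 86 @ $24 = $7,789
Apr 12, 336 sold [LIFO — newest first]: 336 @ $25 = $8,400
Total COGS = $7,789 + $8,400 = $16,189
Ending inventory: 135 @ $23 + 26 @ $24 + 298 @ $26 + 17 @ $25 = $11,902
Check: goods available $28,091 = COGS $16,189 + ending $11,902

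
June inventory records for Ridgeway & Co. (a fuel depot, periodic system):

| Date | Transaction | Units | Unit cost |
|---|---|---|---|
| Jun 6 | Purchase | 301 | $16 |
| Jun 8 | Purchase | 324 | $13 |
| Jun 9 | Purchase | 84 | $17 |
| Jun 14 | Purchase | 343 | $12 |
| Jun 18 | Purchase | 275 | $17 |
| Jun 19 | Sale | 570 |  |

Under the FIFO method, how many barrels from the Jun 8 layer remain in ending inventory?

55

Jun 19, 570 sold [FIFO — oldest first]: 301 @ $16 + 269 @ $13 = $8,313
Ending inventory: 55 @ $13 + 84 @ $17 + 343 @ $12 + 275 @ $17 = $10,934
Check: goods available $19,247 = COGS $8,313 + ending $10,934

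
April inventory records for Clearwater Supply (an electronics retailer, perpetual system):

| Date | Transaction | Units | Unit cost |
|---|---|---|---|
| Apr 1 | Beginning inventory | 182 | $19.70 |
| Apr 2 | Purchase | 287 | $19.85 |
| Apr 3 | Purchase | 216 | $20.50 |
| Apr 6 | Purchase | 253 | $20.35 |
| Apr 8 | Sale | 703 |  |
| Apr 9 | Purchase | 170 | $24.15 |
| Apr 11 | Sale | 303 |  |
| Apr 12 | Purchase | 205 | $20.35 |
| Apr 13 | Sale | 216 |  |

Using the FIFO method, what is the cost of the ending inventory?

Apr 8, 703 sold [FIFO — oldest first]: 182 @ $19.70 + 287 @ $19.85 + 216 @ $20.50 + 18 @ $20.35 = $14,076.65
Apr 11, 303 sold [FIFO — oldest first]: 235 @ $20.35 + 68 @ $24.15 = $6,424.45
Apr 13, 216 sold [FIFO — oldest first]: 102 @ $24.15 + 114 @ $20.35 = $4,783.20
Total COGS = $14,076.65 + $6,424.45 + $4,783.20 = $25,284.30
Ending inventory: 91 @ $20.35 = $1,851.85

Ending inventory = $1,851.85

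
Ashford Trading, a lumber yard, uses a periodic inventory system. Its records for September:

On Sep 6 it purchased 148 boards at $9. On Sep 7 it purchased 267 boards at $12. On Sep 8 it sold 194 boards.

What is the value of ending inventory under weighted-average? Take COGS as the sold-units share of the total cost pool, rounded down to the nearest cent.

Ending inventory = $2,415.56

Sep 8, sell 194: 194/415 × $4,536.00 → $2,120.44
Ending inventory (cost pool remaining) = $2,415.56
Check: goods available $4,536.00 = COGS $2,120.44 + ending $2,415.56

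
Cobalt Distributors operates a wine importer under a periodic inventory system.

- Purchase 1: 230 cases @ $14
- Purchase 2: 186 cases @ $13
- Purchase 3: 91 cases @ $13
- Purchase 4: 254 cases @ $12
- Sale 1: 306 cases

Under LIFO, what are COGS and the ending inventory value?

COGS = $3,724; ending inventory = $6,145

Sale 1 (306) [LIFO — newest first]: 254 @ $12 + 52 @ $13 = $3,724
Ending inventory: 230 @ $14 + 186 @ $13 + 39 @ $13 = $6,145
Check: goods available $9,869 = COGS $3,724 + ending $6,145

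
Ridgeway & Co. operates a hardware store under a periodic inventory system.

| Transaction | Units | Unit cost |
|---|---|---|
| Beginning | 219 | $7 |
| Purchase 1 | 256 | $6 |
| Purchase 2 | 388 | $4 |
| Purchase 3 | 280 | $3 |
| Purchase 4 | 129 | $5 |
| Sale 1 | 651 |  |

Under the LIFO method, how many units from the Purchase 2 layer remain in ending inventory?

146

Sale 1 (651) [LIFO — newest first]: 129 @ $5 + 280 @ $3 + 242 @ $4 = $2,453
Ending inventory: 219 @ $7 + 256 @ $6 + 146 @ $4 = $3,653
Check: goods available $6,106 = COGS $2,453 + ending $3,653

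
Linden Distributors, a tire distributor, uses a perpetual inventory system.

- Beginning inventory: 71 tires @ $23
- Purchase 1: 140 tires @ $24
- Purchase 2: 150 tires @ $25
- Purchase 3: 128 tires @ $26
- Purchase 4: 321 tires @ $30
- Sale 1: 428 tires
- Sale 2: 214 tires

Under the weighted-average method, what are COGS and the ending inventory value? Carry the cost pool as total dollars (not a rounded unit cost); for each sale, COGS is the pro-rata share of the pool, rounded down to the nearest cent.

COGS = $17,200.05; ending inventory = $4,500.95

After Beginning: 71 on hand, pool $1,633.00 (≈ $23.0000 each)
After Purchase 1: 211 on hand, pool $4,993.00 (≈ $23.6635 each)
After Purchase 2: 361 on hand, pool $8,743.00 (≈ $24.2188 each)
After Purchase 3: 489 on hand, pool $12,071.00 (≈ $24.6851 each)
After Purchase 4: 810 on hand, pool $21,701.00 (≈ $26.7914 each)
Sale 1, sell 428: 428/810 × $21,701.00 → $11,466.70
Sale 2, sell 214: 214/382 × $10,234.30 → $5,733.35
Total COGS = $11,466.70 + $5,733.35 = $17,200.05
Ending inventory (cost pool remaining) = $4,500.95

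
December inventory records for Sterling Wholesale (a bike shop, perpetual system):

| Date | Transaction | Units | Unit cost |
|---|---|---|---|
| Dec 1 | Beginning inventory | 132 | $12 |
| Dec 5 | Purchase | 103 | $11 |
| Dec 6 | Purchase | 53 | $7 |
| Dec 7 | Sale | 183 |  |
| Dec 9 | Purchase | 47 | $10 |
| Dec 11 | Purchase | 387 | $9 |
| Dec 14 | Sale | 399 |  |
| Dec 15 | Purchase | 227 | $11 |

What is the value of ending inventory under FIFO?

Ending inventory = $3,757

Dec 7, 183 sold [FIFO — oldest first]: 132 @ $12 + 51 @ $11 = $2,145
Dec 14, 399 sold [FIFO — oldest first]: 52 @ $11 + 53 @ $7 + 47 @ $10 + 247 @ $9 = $3,636
Total COGS = $2,145 + $3,636 = $5,781
Ending inventory: 140 @ $9 + 227 @ $11 = $3,757
Check: goods available $9,538 = COGS $5,781 + ending $3,757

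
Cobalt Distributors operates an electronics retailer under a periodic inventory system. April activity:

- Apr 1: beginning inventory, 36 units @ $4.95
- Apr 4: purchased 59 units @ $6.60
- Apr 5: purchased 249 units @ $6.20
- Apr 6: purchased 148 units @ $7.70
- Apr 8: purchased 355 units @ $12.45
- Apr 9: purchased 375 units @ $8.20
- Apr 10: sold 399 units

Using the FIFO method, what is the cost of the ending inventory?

Ending inventory = $8,210.85

Apr 10, 399 sold [FIFO — oldest first]: 36 @ $4.95 + 59 @ $6.60 + 249 @ $6.20 + 55 @ $7.70 = $2,534.90
Ending inventory: 93 @ $7.70 + 355 @ $12.45 + 375 @ $8.20 = $8,210.85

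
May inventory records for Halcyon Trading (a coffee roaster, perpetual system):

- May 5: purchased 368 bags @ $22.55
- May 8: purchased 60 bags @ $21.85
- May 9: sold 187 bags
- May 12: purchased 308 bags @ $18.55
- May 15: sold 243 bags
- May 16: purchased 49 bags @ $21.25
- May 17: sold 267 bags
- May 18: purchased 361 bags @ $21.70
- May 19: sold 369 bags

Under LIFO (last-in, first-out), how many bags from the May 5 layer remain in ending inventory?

May 9, 187 sold [LIFO — newest first]: 60 @ $21.85 + 127 @ $22.55 = $4,174.85
May 15, 243 sold [LIFO — newest first]: 243 @ $18.55 = $4,507.65
May 17, 267 sold [LIFO — newest first]: 49 @ $21.25 + 65 @ $18.55 + 153 @ $22.55 = $5,697.15
May 19, 369 sold [LIFO — newest first]: 361 @ $21.70 + 8 @ $22.55 = $8,014.10
Total COGS = $4,174.85 + $4,507.65 + $5,697.15 + $8,014.10 = $22,393.75
Ending inventory: 80 @ $22.55 = $1,804.00
Check: goods available $24,197.75 = COGS $22,393.75 + ending $1,804.00

80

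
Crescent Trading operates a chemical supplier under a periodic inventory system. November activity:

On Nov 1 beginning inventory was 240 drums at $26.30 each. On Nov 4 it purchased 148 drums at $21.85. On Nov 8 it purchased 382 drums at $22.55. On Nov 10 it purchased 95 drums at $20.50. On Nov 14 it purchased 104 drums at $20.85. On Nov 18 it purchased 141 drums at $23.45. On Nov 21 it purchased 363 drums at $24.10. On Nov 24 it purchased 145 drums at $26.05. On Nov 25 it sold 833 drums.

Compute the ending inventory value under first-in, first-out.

Nov 25, 833 sold [FIFO — oldest first]: 240 @ $26.30 + 148 @ $21.85 + 382 @ $22.55 + 63 @ $20.50 = $19,451.40
Ending inventory: 32 @ $20.50 + 104 @ $20.85 + 141 @ $23.45 + 363 @ $24.10 + 145 @ $26.05 = $18,656.40
Check: goods available $38,107.80 = COGS $19,451.40 + ending $18,656.40

Ending inventory = $18,656.40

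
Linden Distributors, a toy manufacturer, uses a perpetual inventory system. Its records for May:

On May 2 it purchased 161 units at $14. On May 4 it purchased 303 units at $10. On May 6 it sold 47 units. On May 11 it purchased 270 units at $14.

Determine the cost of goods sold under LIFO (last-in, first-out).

COGS = $470

May 6, 47 sold [LIFO — newest first]: 47 @ $10 = $470
Ending inventory: 161 @ $14 + 256 @ $10 + 270 @ $14 = $8,594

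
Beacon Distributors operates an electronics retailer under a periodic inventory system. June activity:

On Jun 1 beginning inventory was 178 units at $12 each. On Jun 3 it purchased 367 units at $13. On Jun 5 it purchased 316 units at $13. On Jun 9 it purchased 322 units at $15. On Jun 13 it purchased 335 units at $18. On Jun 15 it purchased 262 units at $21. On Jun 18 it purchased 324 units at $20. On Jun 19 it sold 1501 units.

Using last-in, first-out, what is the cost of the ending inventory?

Jun 19, 1501 sold [LIFO — newest first]: 324 @ $20 + 262 @ $21 + 335 @ $18 + 322 @ $15 + 258 @ $13 = $26,196
Ending inventory: 178 @ $12 + 367 @ $13 + 58 @ $13 = $7,661
Check: goods available $33,857 = COGS $26,196 + ending $7,661

Ending inventory = $7,661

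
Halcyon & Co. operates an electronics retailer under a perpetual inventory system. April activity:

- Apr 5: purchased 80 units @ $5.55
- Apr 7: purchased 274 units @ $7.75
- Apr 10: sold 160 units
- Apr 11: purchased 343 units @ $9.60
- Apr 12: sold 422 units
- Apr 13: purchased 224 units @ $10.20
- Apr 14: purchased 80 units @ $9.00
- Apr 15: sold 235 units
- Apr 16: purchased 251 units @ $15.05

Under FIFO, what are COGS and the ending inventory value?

COGS = $7,084.30; ending inventory = $5,558.35

Apr 10, 160 sold [FIFO — oldest first]: 80 @ $5.55 + 80 @ $7.75 = $1,064.00
Apr 12, 422 sold [FIFO — oldest first]: 194 @ $7.75 + 228 @ $9.60 = $3,692.30
Apr 15, 235 sold [FIFO — oldest first]: 115 @ $9.60 + 120 @ $10.20 = $2,328.00
Total COGS = $1,064.00 + $3,692.30 + $2,328.00 = $7,084.30
Ending inventory: 104 @ $10.20 + 80 @ $9.00 + 251 @ $15.05 = $5,558.35
Check: goods available $12,642.65 = COGS $7,084.30 + ending $5,558.35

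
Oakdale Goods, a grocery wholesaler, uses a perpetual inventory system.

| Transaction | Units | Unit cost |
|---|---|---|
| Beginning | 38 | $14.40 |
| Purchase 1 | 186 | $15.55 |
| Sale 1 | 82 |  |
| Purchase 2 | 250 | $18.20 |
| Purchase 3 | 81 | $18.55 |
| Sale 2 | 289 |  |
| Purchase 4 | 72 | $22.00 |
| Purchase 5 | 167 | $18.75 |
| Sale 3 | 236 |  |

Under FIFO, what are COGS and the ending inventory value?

Sale 1 (82) [FIFO — oldest first]: 38 @ $14.40 + 44 @ $15.55 = $1,231.40
Sale 2 (289) [FIFO — oldest first]: 142 @ $15.55 + 147 @ $18.20 = $4,883.50
Sale 3 (236) [FIFO — oldest first]: 103 @ $18.20 + 81 @ $18.55 + 52 @ $22.00 = $4,521.15
Total COGS = $1,231.40 + $4,883.50 + $4,521.15 = $10,636.05
Ending inventory: 20 @ $22.00 + 167 @ $18.75 = $3,571.25
Check: goods available $14,207.30 = COGS $10,636.05 + ending $3,571.25

COGS = $10,636.05; ending inventory = $3,571.25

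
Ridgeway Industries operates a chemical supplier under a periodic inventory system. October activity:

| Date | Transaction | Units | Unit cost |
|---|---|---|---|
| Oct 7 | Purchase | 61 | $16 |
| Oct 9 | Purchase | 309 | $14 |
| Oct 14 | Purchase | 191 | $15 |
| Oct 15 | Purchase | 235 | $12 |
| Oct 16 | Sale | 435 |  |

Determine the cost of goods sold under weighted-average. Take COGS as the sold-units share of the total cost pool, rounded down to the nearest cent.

Oct 16, sell 435: 435/796 × $10,987.00 → $6,004.20
Ending inventory (cost pool remaining) = $4,982.80

COGS = $6,004.20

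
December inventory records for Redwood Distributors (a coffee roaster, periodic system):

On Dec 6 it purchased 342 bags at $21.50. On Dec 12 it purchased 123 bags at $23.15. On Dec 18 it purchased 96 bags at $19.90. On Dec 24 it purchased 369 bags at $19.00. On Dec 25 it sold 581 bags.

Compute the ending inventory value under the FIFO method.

Dec 25, 581 sold [FIFO — oldest first]: 342 @ $21.50 + 123 @ $23.15 + 96 @ $19.90 + 20 @ $19.00 = $12,490.85
Ending inventory: 349 @ $19.00 = $6,631.00
Check: goods available $19,121.85 = COGS $12,490.85 + ending $6,631.00

Ending inventory = $6,631.00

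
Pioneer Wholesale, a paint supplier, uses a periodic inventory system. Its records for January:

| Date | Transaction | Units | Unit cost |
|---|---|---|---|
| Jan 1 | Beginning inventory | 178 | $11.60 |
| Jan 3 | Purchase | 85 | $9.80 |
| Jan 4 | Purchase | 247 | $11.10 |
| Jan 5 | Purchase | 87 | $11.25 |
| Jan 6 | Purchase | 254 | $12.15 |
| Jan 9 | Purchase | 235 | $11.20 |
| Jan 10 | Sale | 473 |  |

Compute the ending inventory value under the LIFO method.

Jan 10, 473 sold [LIFO — newest first]: 235 @ $11.20 + 238 @ $12.15 = $5,523.70
Ending inventory: 178 @ $11.60 + 85 @ $9.80 + 247 @ $11.10 + 87 @ $11.25 + 16 @ $12.15 = $6,812.65

Ending inventory = $6,812.65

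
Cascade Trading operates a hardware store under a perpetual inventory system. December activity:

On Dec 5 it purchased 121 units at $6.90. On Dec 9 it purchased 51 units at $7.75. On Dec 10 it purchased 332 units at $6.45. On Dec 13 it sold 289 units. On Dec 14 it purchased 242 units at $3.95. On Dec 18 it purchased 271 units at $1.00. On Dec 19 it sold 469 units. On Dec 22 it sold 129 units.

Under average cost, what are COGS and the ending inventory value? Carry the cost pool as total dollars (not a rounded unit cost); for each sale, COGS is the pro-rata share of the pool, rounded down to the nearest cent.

COGS = $4,122.52; ending inventory = $475.93

After Dec 5: 121 on hand, pool $834.90 (≈ $6.9000 each)
After Dec 9: 172 on hand, pool $1,230.15 (≈ $7.1520 each)
After Dec 10: 504 on hand, pool $3,371.55 (≈ $6.6896 each)
Dec 13, sell 289: 289/504 × $3,371.55 → $1,933.28
After Dec 14: 457 on hand, pool $2,394.17 (≈ $5.2389 each)
After Dec 18: 728 on hand, pool $2,665.17 (≈ $3.6609 each)
Dec 19, sell 469: 469/728 × $2,665.17 → $1,716.98
Dec 22, sell 129: 129/259 × $948.19 → $472.26
Total COGS = $1,933.28 + $1,716.98 + $472.26 = $4,122.52
Ending inventory (cost pool remaining) = $475.93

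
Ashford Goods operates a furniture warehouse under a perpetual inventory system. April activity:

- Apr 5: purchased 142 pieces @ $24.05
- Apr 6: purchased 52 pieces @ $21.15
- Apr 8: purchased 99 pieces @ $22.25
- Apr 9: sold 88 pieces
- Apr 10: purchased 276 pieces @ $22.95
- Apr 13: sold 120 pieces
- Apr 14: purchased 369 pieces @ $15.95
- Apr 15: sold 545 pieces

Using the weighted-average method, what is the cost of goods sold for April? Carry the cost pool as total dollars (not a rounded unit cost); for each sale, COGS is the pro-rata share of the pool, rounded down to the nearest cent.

COGS = $15,347.13

After Apr 5: 142 on hand, pool $3,415.10 (≈ $24.0500 each)
After Apr 6: 194 on hand, pool $4,514.90 (≈ $23.2727 each)
After Apr 8: 293 on hand, pool $6,717.65 (≈ $22.9271 each)
Apr 9, sell 88: 88/293 × $6,717.65 → $2,017.58
After Apr 10: 481 on hand, pool $11,034.27 (≈ $22.9403 each)
Apr 13, sell 120: 120/481 × $11,034.27 → $2,752.83
After Apr 14: 730 on hand, pool $14,166.99 (≈ $19.4068 each)
Apr 15, sell 545: 545/730 × $14,166.99 → $10,576.72
Total COGS = $2,017.58 + $2,752.83 + $10,576.72 = $15,347.13
Ending inventory (cost pool remaining) = $3,590.27
Check: goods available $18,937.40 = COGS $15,347.13 + ending $3,590.27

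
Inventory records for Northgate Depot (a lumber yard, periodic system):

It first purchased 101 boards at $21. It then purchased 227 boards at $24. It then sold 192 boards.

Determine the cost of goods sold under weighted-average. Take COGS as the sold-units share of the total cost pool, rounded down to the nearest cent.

COGS = $4,430.63

Sale 1, sell 192: 192/328 × $7,569.00 → $4,430.63
Ending inventory (cost pool remaining) = $3,138.37
Check: goods available $7,569.00 = COGS $4,430.63 + ending $3,138.37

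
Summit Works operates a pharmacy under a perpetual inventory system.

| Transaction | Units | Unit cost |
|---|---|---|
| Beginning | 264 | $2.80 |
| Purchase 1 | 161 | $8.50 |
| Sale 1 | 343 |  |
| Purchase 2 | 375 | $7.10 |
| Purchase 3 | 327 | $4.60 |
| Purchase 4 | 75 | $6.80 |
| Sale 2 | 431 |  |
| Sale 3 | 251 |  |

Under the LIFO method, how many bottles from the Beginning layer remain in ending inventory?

82

Sale 1 (343) [LIFO — newest first]: 161 @ $8.50 + 182 @ $2.80 = $1,878.10
Sale 2 (431) [LIFO — newest first]: 75 @ $6.80 + 327 @ $4.60 + 29 @ $7.10 = $2,220.10
Sale 3 (251) [LIFO — newest first]: 251 @ $7.10 = $1,782.10
Total COGS = $1,878.10 + $2,220.10 + $1,782.10 = $5,880.30
Ending inventory: 82 @ $2.80 + 95 @ $7.10 = $904.10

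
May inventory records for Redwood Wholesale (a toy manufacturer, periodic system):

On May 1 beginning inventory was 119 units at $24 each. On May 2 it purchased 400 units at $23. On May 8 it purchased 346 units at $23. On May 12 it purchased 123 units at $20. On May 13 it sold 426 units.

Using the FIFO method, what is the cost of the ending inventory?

Ending inventory = $12,557

May 13, 426 sold [FIFO — oldest first]: 119 @ $24 + 307 @ $23 = $9,917
Ending inventory: 93 @ $23 + 346 @ $23 + 123 @ $20 = $12,557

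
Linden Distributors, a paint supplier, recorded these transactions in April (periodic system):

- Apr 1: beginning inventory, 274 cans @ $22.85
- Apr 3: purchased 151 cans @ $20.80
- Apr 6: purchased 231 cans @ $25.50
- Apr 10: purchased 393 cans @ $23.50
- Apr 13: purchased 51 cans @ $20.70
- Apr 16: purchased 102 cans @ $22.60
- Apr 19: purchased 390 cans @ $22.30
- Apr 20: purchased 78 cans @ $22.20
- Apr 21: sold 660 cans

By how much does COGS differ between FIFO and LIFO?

FIFO COGS: 274 @ $22.85 + 151 @ $20.80 + 231 @ $25.50 + 4 @ $23.50 = $15,386.20
LIFO COGS: 78 @ $22.20 + 390 @ $22.30 + 102 @ $22.60 + 51 @ $20.70 + 39 @ $23.50 = $14,706.00
Difference = |$15,386.20 − $14,706.00| = $680.20

$680.20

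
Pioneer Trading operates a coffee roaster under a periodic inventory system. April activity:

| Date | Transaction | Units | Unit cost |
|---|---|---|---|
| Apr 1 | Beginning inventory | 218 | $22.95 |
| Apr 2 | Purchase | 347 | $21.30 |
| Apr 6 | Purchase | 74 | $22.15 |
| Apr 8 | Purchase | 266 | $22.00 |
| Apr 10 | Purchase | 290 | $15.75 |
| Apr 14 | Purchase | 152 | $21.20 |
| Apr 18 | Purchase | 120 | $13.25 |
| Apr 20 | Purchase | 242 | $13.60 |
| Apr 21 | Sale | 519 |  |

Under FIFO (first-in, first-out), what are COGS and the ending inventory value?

Apr 21, 519 sold [FIFO — oldest first]: 218 @ $22.95 + 301 @ $21.30 = $11,414.40
Ending inventory: 46 @ $21.30 + 74 @ $22.15 + 266 @ $22.00 + 290 @ $15.75 + 152 @ $21.20 + 120 @ $13.25 + 242 @ $13.60 = $21,142.00

COGS = $11,414.40; ending inventory = $21,142.00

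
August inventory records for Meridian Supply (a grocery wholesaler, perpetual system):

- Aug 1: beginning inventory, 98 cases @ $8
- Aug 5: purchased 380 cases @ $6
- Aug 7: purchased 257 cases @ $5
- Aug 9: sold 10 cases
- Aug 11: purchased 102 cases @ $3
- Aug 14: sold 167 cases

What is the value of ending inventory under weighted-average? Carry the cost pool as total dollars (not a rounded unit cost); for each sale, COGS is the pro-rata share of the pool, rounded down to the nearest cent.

Ending inventory = $3,667.78

After Aug 1: 98 on hand, pool $784.00 (≈ $8.0000 each)
After Aug 5: 478 on hand, pool $3,064.00 (≈ $6.4100 each)
After Aug 7: 735 on hand, pool $4,349.00 (≈ $5.9170 each)
Aug 9, sell 10: 10/735 × $4,349.00 → $59.17
After Aug 11: 827 on hand, pool $4,595.83 (≈ $5.5572 each)
Aug 14, sell 167: 167/827 × $4,595.83 → $928.05
Total COGS = $59.17 + $928.05 = $987.22
Ending inventory (cost pool remaining) = $3,667.78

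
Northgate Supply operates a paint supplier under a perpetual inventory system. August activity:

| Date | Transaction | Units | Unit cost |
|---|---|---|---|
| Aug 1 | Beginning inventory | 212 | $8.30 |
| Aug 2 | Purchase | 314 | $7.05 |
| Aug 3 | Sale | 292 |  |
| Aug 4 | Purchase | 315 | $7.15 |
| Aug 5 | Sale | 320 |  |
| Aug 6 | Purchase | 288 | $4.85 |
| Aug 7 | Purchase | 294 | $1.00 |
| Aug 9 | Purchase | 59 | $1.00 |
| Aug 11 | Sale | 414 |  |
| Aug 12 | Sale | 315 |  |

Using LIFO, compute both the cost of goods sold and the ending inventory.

COGS = $6,805.05; ending inventory = $1,170.30

Aug 3, 292 sold [LIFO — newest first]: 292 @ $7.05 = $2,058.60
Aug 5, 320 sold [LIFO — newest first]: 315 @ $7.15 + 5 @ $7.05 = $2,287.50
Aug 11, 414 sold [LIFO — newest first]: 59 @ $1.00 + 294 @ $1.00 + 61 @ $4.85 = $648.85
Aug 12, 315 sold [LIFO — newest first]: 227 @ $4.85 + 17 @ $7.05 + 71 @ $8.30 = $1,810.10
Total COGS = $2,058.60 + $2,287.50 + $648.85 + $1,810.10 = $6,805.05
Ending inventory: 141 @ $8.30 = $1,170.30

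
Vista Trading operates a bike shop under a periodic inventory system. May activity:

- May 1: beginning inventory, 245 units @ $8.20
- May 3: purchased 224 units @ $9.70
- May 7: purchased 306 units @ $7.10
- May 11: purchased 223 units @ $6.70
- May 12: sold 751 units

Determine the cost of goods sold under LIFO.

COGS = $5,820.10

May 12, 751 sold [LIFO — newest first]: 223 @ $6.70 + 306 @ $7.10 + 222 @ $9.70 = $5,820.10
Ending inventory: 245 @ $8.20 + 2 @ $9.70 = $2,028.40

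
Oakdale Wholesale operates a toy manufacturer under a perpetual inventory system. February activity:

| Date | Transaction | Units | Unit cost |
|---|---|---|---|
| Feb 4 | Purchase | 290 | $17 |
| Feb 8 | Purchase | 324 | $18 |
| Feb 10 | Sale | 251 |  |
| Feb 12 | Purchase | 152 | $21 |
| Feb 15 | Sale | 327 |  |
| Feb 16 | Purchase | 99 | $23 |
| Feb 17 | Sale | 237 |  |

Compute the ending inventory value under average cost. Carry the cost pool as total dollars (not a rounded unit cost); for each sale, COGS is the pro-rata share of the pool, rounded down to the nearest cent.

Ending inventory = $1,004.34

After Feb 4: 290 on hand, pool $4,930.00 (≈ $17.0000 each)
After Feb 8: 614 on hand, pool $10,762.00 (≈ $17.5277 each)
Feb 10, sell 251: 251/614 × $10,762.00 → $4,399.44
After Feb 12: 515 on hand, pool $9,554.56 (≈ $18.5525 each)
Feb 15, sell 327: 327/515 × $9,554.56 → $6,066.68
After Feb 16: 287 on hand, pool $5,764.88 (≈ $20.0867 each)
Feb 17, sell 237: 237/287 × $5,764.88 → $4,760.54
Total COGS = $4,399.44 + $6,066.68 + $4,760.54 = $15,226.66
Ending inventory (cost pool remaining) = $1,004.34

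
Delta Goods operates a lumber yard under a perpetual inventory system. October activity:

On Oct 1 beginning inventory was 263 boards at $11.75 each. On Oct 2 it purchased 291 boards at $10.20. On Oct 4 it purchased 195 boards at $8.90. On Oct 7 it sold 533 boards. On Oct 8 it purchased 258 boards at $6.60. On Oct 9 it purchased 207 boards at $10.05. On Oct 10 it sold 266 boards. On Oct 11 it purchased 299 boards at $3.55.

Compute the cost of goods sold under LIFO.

Oct 7, 533 sold [LIFO — newest first]: 195 @ $8.90 + 291 @ $10.20 + 47 @ $11.75 = $5,255.95
Oct 10, 266 sold [LIFO — newest first]: 207 @ $10.05 + 59 @ $6.60 = $2,469.75
Total COGS = $5,255.95 + $2,469.75 = $7,725.70
Ending inventory: 216 @ $11.75 + 199 @ $6.60 + 299 @ $3.55 = $4,912.85
Check: goods available $12,638.55 = COGS $7,725.70 + ending $4,912.85

COGS = $7,725.70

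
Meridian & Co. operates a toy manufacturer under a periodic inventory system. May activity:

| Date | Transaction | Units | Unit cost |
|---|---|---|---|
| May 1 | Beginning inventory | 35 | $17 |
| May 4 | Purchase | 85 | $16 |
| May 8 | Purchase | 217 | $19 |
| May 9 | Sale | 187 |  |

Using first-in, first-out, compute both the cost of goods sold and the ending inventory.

May 9, 187 sold [FIFO — oldest first]: 35 @ $17 + 85 @ $16 + 67 @ $19 = $3,228
Ending inventory: 150 @ $19 = $2,850

COGS = $3,228; ending inventory = $2,850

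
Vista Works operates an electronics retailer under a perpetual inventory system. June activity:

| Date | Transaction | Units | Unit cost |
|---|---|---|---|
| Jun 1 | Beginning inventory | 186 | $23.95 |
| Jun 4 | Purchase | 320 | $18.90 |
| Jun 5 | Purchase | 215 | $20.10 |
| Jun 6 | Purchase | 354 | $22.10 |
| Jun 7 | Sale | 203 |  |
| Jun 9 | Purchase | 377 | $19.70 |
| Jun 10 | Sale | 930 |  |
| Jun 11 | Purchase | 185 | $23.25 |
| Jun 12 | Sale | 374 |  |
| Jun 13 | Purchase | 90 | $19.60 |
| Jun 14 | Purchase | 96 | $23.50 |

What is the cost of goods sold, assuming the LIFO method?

Jun 7, 203 sold [LIFO — newest first]: 203 @ $22.10 = $4,486.30
Jun 10, 930 sold [LIFO — newest first]: 377 @ $19.70 + 151 @ $22.10 + 215 @ $20.10 + 187 @ $18.90 = $18,619.80
Jun 12, 374 sold [LIFO — newest first]: 185 @ $23.25 + 133 @ $18.90 + 56 @ $23.95 = $8,156.15
Total COGS = $4,486.30 + $18,619.80 + $8,156.15 = $31,262.25
Ending inventory: 130 @ $23.95 + 90 @ $19.60 + 96 @ $23.50 = $7,133.50

COGS = $31,262.25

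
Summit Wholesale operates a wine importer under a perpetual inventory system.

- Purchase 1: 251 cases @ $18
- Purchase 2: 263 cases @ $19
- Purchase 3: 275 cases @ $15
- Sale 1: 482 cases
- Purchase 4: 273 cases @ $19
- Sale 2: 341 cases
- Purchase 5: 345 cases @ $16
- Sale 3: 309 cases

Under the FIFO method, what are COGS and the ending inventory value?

Sale 1 (482) [FIFO — oldest first]: 251 @ $18 + 231 @ $19 = $8,907
Sale 2 (341) [FIFO — oldest first]: 32 @ $19 + 275 @ $15 + 34 @ $19 = $5,379
Sale 3 (309) [FIFO — oldest first]: 239 @ $19 + 70 @ $16 = $5,661
Total COGS = $8,907 + $5,379 + $5,661 = $19,947
Ending inventory: 275 @ $16 = $4,400

COGS = $19,947; ending inventory = $4,400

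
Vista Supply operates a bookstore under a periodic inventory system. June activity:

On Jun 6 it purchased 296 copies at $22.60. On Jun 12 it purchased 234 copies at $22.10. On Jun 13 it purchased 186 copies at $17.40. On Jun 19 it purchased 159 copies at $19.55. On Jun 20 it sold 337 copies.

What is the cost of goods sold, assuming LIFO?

COGS = $6,205.65

Jun 20, 337 sold [LIFO — newest first]: 159 @ $19.55 + 178 @ $17.40 = $6,205.65
Ending inventory: 296 @ $22.60 + 234 @ $22.10 + 8 @ $17.40 = $12,000.20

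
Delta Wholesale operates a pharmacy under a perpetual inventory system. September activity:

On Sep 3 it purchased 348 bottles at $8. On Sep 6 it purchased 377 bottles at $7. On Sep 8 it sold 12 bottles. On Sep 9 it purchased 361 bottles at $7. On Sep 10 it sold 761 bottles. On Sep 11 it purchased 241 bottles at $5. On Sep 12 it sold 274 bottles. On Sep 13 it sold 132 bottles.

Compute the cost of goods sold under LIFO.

Sep 8, 12 sold [LIFO — newest first]: 12 @ $7 = $84
Sep 10, 761 sold [LIFO — newest first]: 361 @ $7 + 365 @ $7 + 35 @ $8 = $5,362
Sep 12, 274 sold [LIFO — newest first]: 241 @ $5 + 33 @ $8 = $1,469
Sep 13, 132 sold [LIFO — newest first]: 132 @ $8 = $1,056
Total COGS = $84 + $5,362 + $1,469 + $1,056 = $7,971
Ending inventory: 148 @ $8 = $1,184
Check: goods available $9,155 = COGS $7,971 + ending $1,184

COGS = $7,971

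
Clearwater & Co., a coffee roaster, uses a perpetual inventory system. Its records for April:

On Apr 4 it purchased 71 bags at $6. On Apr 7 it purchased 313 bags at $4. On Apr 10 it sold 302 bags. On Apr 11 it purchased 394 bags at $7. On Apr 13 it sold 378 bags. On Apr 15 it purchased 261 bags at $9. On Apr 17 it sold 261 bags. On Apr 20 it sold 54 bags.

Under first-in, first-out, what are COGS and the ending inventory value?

COGS = $6,389; ending inventory = $396

Apr 10, 302 sold [FIFO — oldest first]: 71 @ $6 + 231 @ $4 = $1,350
Apr 13, 378 sold [FIFO — oldest first]: 82 @ $4 + 296 @ $7 = $2,400
Apr 17, 261 sold [FIFO — oldest first]: 98 @ $7 + 163 @ $9 = $2,153
Apr 20, 54 sold [FIFO — oldest first]: 54 @ $9 = $486
Total COGS = $1,350 + $2,400 + $2,153 + $486 = $6,389
Ending inventory: 44 @ $9 = $396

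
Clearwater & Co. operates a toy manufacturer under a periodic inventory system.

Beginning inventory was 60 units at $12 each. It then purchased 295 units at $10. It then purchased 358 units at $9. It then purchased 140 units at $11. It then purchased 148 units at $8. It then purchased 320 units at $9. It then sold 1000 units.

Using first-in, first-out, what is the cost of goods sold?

Sale 1 (1000) [FIFO — oldest first]: 60 @ $12 + 295 @ $10 + 358 @ $9 + 140 @ $11 + 147 @ $8 = $9,608
Ending inventory: 1 @ $8 + 320 @ $9 = $2,888
Check: goods available $12,496 = COGS $9,608 + ending $2,888

COGS = $9,608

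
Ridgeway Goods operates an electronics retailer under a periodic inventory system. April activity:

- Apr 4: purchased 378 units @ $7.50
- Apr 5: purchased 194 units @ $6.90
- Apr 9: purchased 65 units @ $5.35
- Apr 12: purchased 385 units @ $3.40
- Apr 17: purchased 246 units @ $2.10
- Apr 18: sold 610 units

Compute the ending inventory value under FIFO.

Apr 18, 610 sold [FIFO — oldest first]: 378 @ $7.50 + 194 @ $6.90 + 38 @ $5.35 = $4,376.90
Ending inventory: 27 @ $5.35 + 385 @ $3.40 + 246 @ $2.10 = $1,970.05

Ending inventory = $1,970.05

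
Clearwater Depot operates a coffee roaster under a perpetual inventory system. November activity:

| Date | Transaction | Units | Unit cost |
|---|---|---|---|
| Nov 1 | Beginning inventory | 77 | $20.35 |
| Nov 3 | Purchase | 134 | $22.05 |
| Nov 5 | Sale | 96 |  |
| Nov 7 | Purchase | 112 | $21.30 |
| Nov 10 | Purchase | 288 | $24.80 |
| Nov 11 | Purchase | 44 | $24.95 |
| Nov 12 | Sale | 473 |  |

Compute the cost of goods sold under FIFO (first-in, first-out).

COGS = $13,008.05

Nov 5, 96 sold [FIFO — oldest first]: 77 @ $20.35 + 19 @ $22.05 = $1,985.90
Nov 12, 473 sold [FIFO — oldest first]: 115 @ $22.05 + 112 @ $21.30 + 246 @ $24.80 = $11,022.15
Total COGS = $1,985.90 + $11,022.15 = $13,008.05
Ending inventory: 42 @ $24.80 + 44 @ $24.95 = $2,139.40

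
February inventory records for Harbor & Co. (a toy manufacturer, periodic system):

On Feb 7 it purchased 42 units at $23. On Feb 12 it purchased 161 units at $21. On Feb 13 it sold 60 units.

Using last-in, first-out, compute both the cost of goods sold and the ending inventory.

COGS = $1,260; ending inventory = $3,087

Feb 13, 60 sold [LIFO — newest first]: 60 @ $21 = $1,260
Ending inventory: 42 @ $23 + 101 @ $21 = $3,087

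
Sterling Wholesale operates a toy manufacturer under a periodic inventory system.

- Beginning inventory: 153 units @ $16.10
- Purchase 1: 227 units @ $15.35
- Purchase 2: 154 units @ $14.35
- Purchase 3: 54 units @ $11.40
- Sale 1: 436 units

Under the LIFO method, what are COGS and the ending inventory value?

COGS = $6,326.05; ending inventory = $2,447.20

Sale 1 (436) [LIFO — newest first]: 54 @ $11.40 + 154 @ $14.35 + 227 @ $15.35 + 1 @ $16.10 = $6,326.05
Ending inventory: 152 @ $16.10 = $2,447.20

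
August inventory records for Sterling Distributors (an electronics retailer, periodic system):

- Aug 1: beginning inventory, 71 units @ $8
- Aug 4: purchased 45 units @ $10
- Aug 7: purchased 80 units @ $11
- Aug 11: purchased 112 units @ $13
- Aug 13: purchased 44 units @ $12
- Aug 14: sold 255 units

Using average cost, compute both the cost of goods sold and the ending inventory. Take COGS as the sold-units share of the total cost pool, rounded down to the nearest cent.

COGS = $2,812.24; ending inventory = $1,069.76

Aug 14, sell 255: 255/352 × $3,882.00 → $2,812.24
Ending inventory (cost pool remaining) = $1,069.76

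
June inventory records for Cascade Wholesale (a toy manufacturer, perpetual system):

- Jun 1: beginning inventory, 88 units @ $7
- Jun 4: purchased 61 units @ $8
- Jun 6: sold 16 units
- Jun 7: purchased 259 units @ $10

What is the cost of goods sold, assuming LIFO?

COGS = $128

Jun 6, 16 sold [LIFO — newest first]: 16 @ $8 = $128
Ending inventory: 88 @ $7 + 45 @ $8 + 259 @ $10 = $3,566
Check: goods available $3,694 = COGS $128 + ending $3,566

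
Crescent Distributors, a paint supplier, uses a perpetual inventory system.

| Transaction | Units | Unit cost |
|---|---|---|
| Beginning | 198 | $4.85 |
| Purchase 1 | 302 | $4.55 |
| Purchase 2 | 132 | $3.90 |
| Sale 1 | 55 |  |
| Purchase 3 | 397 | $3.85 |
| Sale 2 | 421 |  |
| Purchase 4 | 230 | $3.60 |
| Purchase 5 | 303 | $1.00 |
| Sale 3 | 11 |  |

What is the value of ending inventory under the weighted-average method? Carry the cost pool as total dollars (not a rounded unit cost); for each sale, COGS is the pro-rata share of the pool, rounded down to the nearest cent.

Ending inventory = $3,440.49

After Beginning: 198 on hand, pool $960.30 (≈ $4.8500 each)
After Purchase 1: 500 on hand, pool $2,334.40 (≈ $4.6688 each)
After Purchase 2: 632 on hand, pool $2,849.20 (≈ $4.5082 each)
Sale 1, sell 55: 55/632 × $2,849.20 → $247.95
After Purchase 3: 974 on hand, pool $4,129.70 (≈ $4.2399 each)
Sale 2, sell 421: 421/974 × $4,129.70 → $1,785.01
After Purchase 4: 783 on hand, pool $3,172.69 (≈ $4.0520 each)
After Purchase 5: 1086 on hand, pool $3,475.69 (≈ $3.2005 each)
Sale 3, sell 11: 11/1086 × $3,475.69 → $35.20
Total COGS = $247.95 + $1,785.01 + $35.20 = $2,068.16
Ending inventory (cost pool remaining) = $3,440.49
Check: goods available $5,508.65 = COGS $2,068.16 + ending $3,440.49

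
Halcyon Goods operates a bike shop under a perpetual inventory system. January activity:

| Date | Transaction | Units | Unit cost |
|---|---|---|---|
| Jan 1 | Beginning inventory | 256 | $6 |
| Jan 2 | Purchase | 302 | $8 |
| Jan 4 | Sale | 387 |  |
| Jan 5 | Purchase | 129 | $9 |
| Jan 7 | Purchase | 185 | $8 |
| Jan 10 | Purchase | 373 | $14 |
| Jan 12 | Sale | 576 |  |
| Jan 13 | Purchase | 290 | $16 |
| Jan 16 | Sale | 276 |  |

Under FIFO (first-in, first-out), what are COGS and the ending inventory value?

Jan 4, 387 sold [FIFO — oldest first]: 256 @ $6 + 131 @ $8 = $2,584
Jan 12, 576 sold [FIFO — oldest first]: 171 @ $8 + 129 @ $9 + 185 @ $8 + 91 @ $14 = $5,283
Jan 16, 276 sold [FIFO — oldest first]: 276 @ $14 = $3,864
Total COGS = $2,584 + $5,283 + $3,864 = $11,731
Ending inventory: 6 @ $14 + 290 @ $16 = $4,724
Check: goods available $16,455 = COGS $11,731 + ending $4,724

COGS = $11,731; ending inventory = $4,724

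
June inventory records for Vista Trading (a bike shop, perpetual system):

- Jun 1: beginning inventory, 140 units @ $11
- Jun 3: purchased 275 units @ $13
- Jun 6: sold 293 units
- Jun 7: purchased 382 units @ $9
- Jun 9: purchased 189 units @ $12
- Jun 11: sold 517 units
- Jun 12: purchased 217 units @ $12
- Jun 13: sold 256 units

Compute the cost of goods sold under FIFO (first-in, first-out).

Jun 6, 293 sold [FIFO — oldest first]: 140 @ $11 + 153 @ $13 = $3,529
Jun 11, 517 sold [FIFO — oldest first]: 122 @ $13 + 382 @ $9 + 13 @ $12 = $5,180
Jun 13, 256 sold [FIFO — oldest first]: 176 @ $12 + 80 @ $12 = $3,072
Total COGS = $3,529 + $5,180 + $3,072 = $11,781
Ending inventory: 137 @ $12 = $1,644

COGS = $11,781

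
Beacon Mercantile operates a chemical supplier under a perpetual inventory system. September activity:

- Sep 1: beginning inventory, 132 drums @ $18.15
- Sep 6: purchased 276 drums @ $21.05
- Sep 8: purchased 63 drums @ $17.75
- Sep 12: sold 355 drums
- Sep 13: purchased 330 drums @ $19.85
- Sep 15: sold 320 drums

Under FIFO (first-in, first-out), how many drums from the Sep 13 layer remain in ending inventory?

Sep 12, 355 sold [FIFO — oldest first]: 132 @ $18.15 + 223 @ $21.05 = $7,089.95
Sep 15, 320 sold [FIFO — oldest first]: 53 @ $21.05 + 63 @ $17.75 + 204 @ $19.85 = $6,283.30
Total COGS = $7,089.95 + $6,283.30 = $13,373.25
Ending inventory: 126 @ $19.85 = $2,501.10

126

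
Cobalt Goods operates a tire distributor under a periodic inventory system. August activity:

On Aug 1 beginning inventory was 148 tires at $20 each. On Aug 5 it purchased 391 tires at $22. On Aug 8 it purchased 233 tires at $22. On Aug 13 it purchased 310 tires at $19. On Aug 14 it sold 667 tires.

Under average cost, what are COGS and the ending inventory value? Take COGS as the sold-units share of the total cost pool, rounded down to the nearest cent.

Aug 14, sell 667: 667/1082 × $22,578.00 → $13,918.23
Ending inventory (cost pool remaining) = $8,659.77

COGS = $13,918.23; ending inventory = $8,659.77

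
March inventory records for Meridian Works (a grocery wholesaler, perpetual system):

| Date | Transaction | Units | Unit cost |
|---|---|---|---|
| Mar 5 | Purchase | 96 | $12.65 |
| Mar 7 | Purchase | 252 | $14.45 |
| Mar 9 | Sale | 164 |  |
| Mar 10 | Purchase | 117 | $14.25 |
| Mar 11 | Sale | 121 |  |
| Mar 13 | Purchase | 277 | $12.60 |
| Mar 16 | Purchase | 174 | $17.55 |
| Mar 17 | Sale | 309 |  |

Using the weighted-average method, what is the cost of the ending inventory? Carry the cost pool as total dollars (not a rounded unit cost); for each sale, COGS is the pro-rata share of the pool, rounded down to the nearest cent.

After Mar 5: 96 on hand, pool $1,214.40 (≈ $12.6500 each)
After Mar 7: 348 on hand, pool $4,855.80 (≈ $13.9534 each)
Mar 9, sell 164: 164/348 × $4,855.80 → $2,288.36
After Mar 10: 301 on hand, pool $4,234.69 (≈ $14.0687 each)
Mar 11, sell 121: 121/301 × $4,234.69 → $1,702.31
After Mar 13: 457 on hand, pool $6,022.58 (≈ $13.1785 each)
After Mar 16: 631 on hand, pool $9,076.28 (≈ $14.3840 each)
Mar 17, sell 309: 309/631 × $9,076.28 → $4,444.64
Total COGS = $2,288.36 + $1,702.31 + $4,444.64 = $8,435.31
Ending inventory (cost pool remaining) = $4,631.64
Check: goods available $13,066.95 = COGS $8,435.31 + ending $4,631.64

Ending inventory = $4,631.64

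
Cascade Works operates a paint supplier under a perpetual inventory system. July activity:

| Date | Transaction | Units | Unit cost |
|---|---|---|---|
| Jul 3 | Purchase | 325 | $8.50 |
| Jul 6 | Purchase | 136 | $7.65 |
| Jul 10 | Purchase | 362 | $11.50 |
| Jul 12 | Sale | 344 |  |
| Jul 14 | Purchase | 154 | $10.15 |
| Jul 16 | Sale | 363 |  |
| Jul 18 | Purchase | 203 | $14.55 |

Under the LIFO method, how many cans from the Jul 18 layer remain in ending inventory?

203

Jul 12, 344 sold [LIFO — newest first]: 344 @ $11.50 = $3,956.00
Jul 16, 363 sold [LIFO — newest first]: 154 @ $10.15 + 18 @ $11.50 + 136 @ $7.65 + 55 @ $8.50 = $3,278.00
Total COGS = $3,956.00 + $3,278.00 = $7,234.00
Ending inventory: 270 @ $8.50 + 203 @ $14.55 = $5,248.65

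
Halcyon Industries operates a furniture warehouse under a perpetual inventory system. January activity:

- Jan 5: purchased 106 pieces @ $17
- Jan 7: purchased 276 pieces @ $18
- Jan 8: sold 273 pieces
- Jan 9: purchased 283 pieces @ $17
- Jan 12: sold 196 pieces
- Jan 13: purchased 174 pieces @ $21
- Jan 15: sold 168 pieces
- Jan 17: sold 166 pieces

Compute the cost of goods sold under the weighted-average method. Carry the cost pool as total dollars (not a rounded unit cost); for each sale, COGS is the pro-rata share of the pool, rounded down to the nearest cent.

After Jan 5: 106 on hand, pool $1,802.00 (≈ $17.0000 each)
After Jan 7: 382 on hand, pool $6,770.00 (≈ $17.7225 each)
Jan 8, sell 273: 273/382 × $6,770.00 → $4,838.24
After Jan 9: 392 on hand, pool $6,742.76 (≈ $17.2009 each)
Jan 12, sell 196: 196/392 × $6,742.76 → $3,371.38
After Jan 13: 370 on hand, pool $7,025.38 (≈ $18.9875 each)
Jan 15, sell 168: 168/370 × $7,025.38 → $3,189.90
Jan 17, sell 166: 166/202 × $3,835.48 → $3,151.92
Total COGS = $4,838.24 + $3,371.38 + $3,189.90 + $3,151.92 = $14,551.44
Ending inventory (cost pool remaining) = $683.56

COGS = $14,551.44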